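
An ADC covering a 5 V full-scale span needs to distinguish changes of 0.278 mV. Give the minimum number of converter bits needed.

15 bits

Number of steps required ≥ 5 V / 0.278 mV = 17985.61.
Need 2^N ≥ 17985.61; 2^14 = 16384, 2^15 = 32768.
Minimum N = 15.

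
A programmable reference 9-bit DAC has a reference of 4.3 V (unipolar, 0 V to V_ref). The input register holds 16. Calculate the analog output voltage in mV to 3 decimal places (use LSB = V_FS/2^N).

134.375 mV

LSB = 4.3 V / 2^9 = 8.398 mV.
V_out = 0 + 16 × 0.00839844 V = 0.134375 V.
= 134.375 mV.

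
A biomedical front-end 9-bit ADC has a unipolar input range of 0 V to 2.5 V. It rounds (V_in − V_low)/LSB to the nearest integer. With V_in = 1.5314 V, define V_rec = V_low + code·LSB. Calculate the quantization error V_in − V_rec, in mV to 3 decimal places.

LSB = 2.5/2^9 = 4.883 mV.
Scaled input = 313.6307 LSBs, so code = 314.
Code 314 maps back to 0 + 314×0.00488281 V = 1.5332031 V.
V_in − V_rec = -0.00180313 V = -1.803 mV.

-1.803 mV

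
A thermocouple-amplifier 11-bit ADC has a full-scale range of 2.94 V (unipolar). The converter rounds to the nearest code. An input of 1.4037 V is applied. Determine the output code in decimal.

Full-scale span = 2.94 V; LSB = 2.94/2^11 = 1.436 mV.
Input sits at 977.816 steps above V_low.
round(977.816) = 978.

code 978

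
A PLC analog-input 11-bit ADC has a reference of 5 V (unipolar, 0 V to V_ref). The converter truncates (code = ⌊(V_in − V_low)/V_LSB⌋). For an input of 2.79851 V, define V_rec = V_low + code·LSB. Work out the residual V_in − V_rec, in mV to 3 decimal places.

0.658 mV

LSB = 5/2^11 = 2.441 mV.
Scaled input = 1146.2697 LSBs, so code = 1146.
Code 1146 maps back to 0 + 1146×0.00244141 V = 2.7978516 V.
V_in − V_rec = 0.000658437 V = 0.658 mV.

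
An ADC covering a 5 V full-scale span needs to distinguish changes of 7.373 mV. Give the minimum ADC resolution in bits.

Number of steps required ≥ 5 V / 7.373 mV = 678.15.
Need 2^N ≥ 678.15; 2^9 = 512, 2^10 = 1024.
Minimum N = 10.

10 bits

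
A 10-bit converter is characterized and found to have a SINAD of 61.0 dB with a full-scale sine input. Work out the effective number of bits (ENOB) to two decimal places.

ENOB = (SINAD − 1.76) / 6.02 = (61.0 − 1.76)/6.02 = 9.841.

9.84 bits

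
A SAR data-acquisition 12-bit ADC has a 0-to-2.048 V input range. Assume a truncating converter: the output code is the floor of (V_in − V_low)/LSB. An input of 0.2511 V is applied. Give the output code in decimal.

code 502

LSB = 2.048 V / 4096 = 0.500 mV.
(0.2511 − 0) / 0.0005 = 502.200 LSBs.
So the output code is 502.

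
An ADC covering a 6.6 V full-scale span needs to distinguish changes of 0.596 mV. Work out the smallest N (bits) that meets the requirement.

Number of steps required ≥ 6.6 V / 0.596 mV = 11073.83.
Need 2^N ≥ 11073.83; 2^13 = 8192, 2^14 = 16384.
Minimum N = 14.

14 bits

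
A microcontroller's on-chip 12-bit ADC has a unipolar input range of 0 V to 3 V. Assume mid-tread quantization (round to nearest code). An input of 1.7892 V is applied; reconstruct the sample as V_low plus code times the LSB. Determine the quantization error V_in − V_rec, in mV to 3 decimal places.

-0.107 mV

LSB = 3/2^12 = 0.732 mV.
(V_in − V_low)/LSB = (1.7892 − 0)/0.000732422 = 2442.8544 → code 2443 (round).
Code 2443 maps back to 0 + 2443×0.000732422 V = 1.7893066 V.
Error = 1.7892 − 1.7893066 = -0.000106641 V = -0.107 mV.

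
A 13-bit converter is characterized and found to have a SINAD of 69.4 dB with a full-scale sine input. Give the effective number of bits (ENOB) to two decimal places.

11.24 bits

ENOB = (SINAD − 1.76) / 6.02 = (69.4 − 1.76)/6.02 = 11.236.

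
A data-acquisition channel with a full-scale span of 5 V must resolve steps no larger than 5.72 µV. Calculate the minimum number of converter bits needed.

Number of steps required ≥ 5 V / 5.72 µV = 874125.87.
Need 2^N ≥ 874125.87; 2^19 = 524288, 2^20 = 1048576.
Minimum N = 20.

20 bits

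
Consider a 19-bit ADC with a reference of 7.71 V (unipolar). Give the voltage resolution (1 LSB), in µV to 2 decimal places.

14.71 µV

Full-scale span = 7.71 V.
LSB = 7.71 / 2^19 = 7.71 / 524288 = 1.47057e-05 V = 14.71 µV.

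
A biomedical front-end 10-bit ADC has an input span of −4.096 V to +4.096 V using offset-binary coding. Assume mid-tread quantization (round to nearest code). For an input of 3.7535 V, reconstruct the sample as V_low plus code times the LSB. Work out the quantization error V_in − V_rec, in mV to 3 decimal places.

LSB = 8.192/2^10 = 8.000 mV.
(V_in − V_low)/LSB = (3.7535 − (−4.096))/0.008 = 981.1875 → code 981 (round).
Code 981 maps back to (−4.096) + 981×0.008 V = 3.752 V.
Error = 3.7535 − 3.752 = 0.0015 V = 1.500 mV.

1.500 mV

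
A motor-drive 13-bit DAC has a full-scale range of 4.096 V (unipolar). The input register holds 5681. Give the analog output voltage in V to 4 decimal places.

2.8405 V

LSB = 4.096 V / 2^13 = 0.500 mV.
V_out = 0 + 5681 × 0.0005 V = 2.8405 V.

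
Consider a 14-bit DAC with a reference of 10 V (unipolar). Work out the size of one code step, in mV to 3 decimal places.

Full-scale span = 10 V.
LSB = 10 / 2^14 = 10 / 16384 = 0.000610352 V = 0.610 mV.

0.610 mV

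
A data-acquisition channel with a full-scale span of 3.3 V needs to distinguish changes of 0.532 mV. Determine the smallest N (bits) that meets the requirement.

Number of steps required ≥ 3.3 V / 0.532 mV = 6203.01.
Need 2^N ≥ 6203.01; 2^12 = 4096, 2^13 = 8192.
Minimum N = 13.

13 bits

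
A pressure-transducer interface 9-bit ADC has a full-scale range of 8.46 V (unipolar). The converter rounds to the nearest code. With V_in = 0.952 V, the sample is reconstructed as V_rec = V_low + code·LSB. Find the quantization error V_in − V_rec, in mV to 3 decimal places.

-6.359 mV

One LSB is 8.46 V / 512 = 16.523 mV.
(0.952 − 0)/0.0165234 = 57.6151; round gives code 58.
Code 58 maps back to 0 + 58×0.0165234 V = 0.95835938 V.
V_in − V_rec = -0.00635937 V = -6.359 mV.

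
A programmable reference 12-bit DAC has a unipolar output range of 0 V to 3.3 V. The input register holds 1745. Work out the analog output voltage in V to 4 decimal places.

1.4059 V

LSB = 3.3 V / 2^12 = 0.806 mV.
V_out = 0 + 1745 × 0.000805664 V = 1.40588 V.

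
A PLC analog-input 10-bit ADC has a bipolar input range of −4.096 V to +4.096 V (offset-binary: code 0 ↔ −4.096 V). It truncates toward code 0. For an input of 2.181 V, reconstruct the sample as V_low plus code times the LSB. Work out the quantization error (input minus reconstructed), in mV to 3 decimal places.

5.000 mV

Step size: 8.192 V ÷ 2^10 = 8.000 mV.
(V_in − V_low)/LSB = (2.181 − (−4.096))/0.008 = 784.6250 → code 784 (floor).
V_rec = (−4.096) + 784·0.008 = 2.176 V.
Error = 2.181 − 2.176 = 0.005 V = 5.000 mV.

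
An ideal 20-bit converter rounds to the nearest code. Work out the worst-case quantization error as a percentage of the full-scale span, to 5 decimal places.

Rounding → worst-case error = ½ LSB = V_FS/2^21, so 100/2097152 = 4.76837e-05 % of full scale.

0.00005 %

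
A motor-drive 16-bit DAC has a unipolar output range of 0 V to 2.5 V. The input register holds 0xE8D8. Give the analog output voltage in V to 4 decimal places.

LSB = 2.5 V / 2^16 = 38.15 µV.
Code 0xE8D8 = 59608 decimal.
V_out = 0 + 59608 × 3.8147e-05 V = 2.27386 V.

2.2739 V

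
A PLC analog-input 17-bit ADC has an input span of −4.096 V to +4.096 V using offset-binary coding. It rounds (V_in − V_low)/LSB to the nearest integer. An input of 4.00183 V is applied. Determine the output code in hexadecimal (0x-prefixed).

code 0x1FA1D (decimal 129565)

Full-scale span = 8.192 V; LSB = 8.192/2^17 = 62.50 µV.
(V_in − V_low)/LSB = (4.00183 − (−4.096)) / 6.25e-05 = 129565.280.
So the output code is 129565.
In hexadecimal (0x-prefixed): 0x1FA1D.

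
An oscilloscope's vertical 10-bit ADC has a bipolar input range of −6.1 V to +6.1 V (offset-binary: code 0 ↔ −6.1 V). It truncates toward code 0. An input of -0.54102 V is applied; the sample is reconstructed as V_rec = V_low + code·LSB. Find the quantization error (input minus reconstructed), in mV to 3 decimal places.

LSB = 12.2/2^10 = 11.914 mV.
(-0.54102 − (−6.1))/0.0119141 = 466.5898; ⌊·⌋ gives code 466.
Code 466 maps back to (−6.1) + 466×0.0119141 V = -0.54804688 V.
V_in − V_rec = 0.00702688 V = 7.027 mV.

7.027 mV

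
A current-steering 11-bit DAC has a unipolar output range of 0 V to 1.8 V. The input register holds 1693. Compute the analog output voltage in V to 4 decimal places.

LSB = 1.8 V / 2^11 = 0.879 mV.
V_out = 0 + 1693 × 0.000878906 V = 1.48799 V.

1.4880 V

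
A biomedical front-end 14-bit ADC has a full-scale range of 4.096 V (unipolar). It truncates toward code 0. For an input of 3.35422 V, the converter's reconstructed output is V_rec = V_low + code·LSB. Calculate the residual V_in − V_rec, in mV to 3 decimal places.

One LSB is 4.096 V / 16384 = 250.00 µV.
Scaled input = 13416.8800 LSBs, so code = 13416.
V_rec = 0 + 13416·0.00025 = 3.354 V.
Difference: 0.00022 V → 0.220 mV.

0.220 mV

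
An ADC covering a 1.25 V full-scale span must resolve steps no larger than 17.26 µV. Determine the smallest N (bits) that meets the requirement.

17 bits

Number of steps required ≥ 1.25 V / 17.26 µV = 72421.78.
Need 2^N ≥ 72421.78; 2^16 = 65536, 2^17 = 131072.
Minimum N = 17.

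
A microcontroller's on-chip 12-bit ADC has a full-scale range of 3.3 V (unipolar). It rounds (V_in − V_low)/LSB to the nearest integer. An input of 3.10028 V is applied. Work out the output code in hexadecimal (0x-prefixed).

code 0xF08 (decimal 3848)

Full-scale span = 3.3 V; LSB = 3.3/2^12 = 0.806 mV.
(3.10028 − 0) / 0.000805664 = 3848.105 LSBs.
Round → code 3848.
In hexadecimal (0x-prefixed): 0xF08.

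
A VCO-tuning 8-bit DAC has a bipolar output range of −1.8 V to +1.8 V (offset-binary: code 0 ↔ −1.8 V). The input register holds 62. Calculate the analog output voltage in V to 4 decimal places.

LSB = 3.6 V / 2^8 = 14.062 mV.
V_out = (−1.8) + 62 × 0.0140625 V = -0.928125 V.

-0.9281 V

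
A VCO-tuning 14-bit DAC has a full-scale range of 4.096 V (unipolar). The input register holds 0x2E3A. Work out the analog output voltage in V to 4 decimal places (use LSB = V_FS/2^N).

2.9585 V

LSB = 4.096 V / 2^14 = 250.00 µV.
Code 0x2E3A = 11834 decimal.
V_out = 0 + 11834 × 0.00025 V = 2.9585 V.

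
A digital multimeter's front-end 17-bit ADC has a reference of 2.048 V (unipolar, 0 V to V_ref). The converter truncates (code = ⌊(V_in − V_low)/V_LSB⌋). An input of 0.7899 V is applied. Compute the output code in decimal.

code 50553

Full-scale span = 2.048 V; LSB = 2.048/2^17 = 15.62 µV.
(V_in − V_low)/LSB = (0.7899 − 0) / 1.5625e-05 = 50553.600.
Floor → code 50553.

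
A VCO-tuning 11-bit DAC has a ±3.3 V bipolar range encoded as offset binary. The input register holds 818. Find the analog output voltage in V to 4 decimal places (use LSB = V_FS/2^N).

LSB = 6.6 V / 2^11 = 3.223 mV.
V_out = (−3.3) + 818 × 0.00322266 V = -0.663867 V.

-0.6639 V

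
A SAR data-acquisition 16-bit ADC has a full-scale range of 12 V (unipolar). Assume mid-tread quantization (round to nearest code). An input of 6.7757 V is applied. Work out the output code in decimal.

LSB = 12 V / 65536 = 183.11 µV.
(6.7757 − 0) / 0.000183105 = 37004.356 LSBs.
Round → code 37004.

code 37004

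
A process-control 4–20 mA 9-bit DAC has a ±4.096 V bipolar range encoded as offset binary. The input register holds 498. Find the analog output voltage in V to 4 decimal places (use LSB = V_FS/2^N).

3.8720 V

LSB = 8.192 V / 2^9 = 16.000 mV.
V_out = (−4.096) + 498 × 0.016 V = 3.872 V.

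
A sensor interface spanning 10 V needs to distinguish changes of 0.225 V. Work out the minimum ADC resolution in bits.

Number of steps required ≥ 10 V / 0.225 V = 44.44.
Need 2^N ≥ 44.44; 2^5 = 32, 2^6 = 64.
Minimum N = 6.

6 bits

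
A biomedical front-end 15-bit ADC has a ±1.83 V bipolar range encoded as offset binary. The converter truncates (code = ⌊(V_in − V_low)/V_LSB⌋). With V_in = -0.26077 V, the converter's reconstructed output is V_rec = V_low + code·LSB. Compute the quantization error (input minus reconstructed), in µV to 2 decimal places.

36.27 µV

LSB = 3.66/2^15 = 111.69 µV.
Scaled input = 14049.3248 LSBs, so code = 14049.
V_rec = (−1.83) + 14049·0.000111694 = -0.26080627 V.
V_in − V_rec = 3.62744e-05 V = 36.27 µV.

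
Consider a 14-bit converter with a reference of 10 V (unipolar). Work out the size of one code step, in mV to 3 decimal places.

0.610 mV

Full-scale span = 10 V.
LSB = 10 / 2^14 = 10 / 16384 = 0.000610352 V = 0.610 mV.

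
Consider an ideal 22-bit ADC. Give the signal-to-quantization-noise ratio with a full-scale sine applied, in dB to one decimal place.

SNR ≈ 6.02·N + 1.76 dB = 6.02·22 + 1.76 = 134.20 dB.

134.2 dB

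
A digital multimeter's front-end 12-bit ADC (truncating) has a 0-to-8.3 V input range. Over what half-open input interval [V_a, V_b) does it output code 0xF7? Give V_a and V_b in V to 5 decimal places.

LSB = 8.3/2^12 = 2.026 mV.
Code 0xF7 = 247 decimal.
V_a = V_low + 247·LSB = 0.500513 V; V_b = V_low + 248·LSB = 0.502539 V.

[0.50051 V, 0.50254 V)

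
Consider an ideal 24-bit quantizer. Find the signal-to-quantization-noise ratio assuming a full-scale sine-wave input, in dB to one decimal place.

SNR ≈ 6.02·N + 1.76 dB = 6.02·24 + 1.76 = 146.24 dB.

146.2 dB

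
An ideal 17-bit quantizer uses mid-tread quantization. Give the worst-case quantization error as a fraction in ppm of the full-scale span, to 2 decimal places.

3.81 ppm

Rounding → worst-case error = ½ LSB = V_FS/2^18, so 1e+06/262144 = 3.8147 ppm of full scale.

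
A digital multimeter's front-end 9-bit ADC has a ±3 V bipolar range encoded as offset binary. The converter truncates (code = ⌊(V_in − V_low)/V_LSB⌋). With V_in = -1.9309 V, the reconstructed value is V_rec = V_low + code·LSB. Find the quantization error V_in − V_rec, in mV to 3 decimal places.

2.694 mV

One LSB is 6 V / 512 = 11.719 mV.
(-1.9309 − (−3))/0.0117188 = 91.2299; ⌊·⌋ gives code 91.
Reconstructed: -1.9335938 V.
Difference: 0.00269375 V → 2.694 mV.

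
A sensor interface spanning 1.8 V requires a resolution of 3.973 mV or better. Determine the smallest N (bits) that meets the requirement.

9 bits

Number of steps required ≥ 1.8 V / 3.973 mV = 453.06.
Need 2^N ≥ 453.06; 2^8 = 256, 2^9 = 512.
Minimum N = 9.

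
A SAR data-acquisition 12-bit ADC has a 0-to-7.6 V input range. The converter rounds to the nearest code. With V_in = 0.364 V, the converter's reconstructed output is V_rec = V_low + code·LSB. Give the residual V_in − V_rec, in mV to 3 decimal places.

Step size: 7.6 V ÷ 2^12 = 1.855 mV.
(0.364 − 0)/0.00185547 = 196.1768; round gives code 196.
Code 196 maps back to 0 + 196×0.00185547 V = 0.36367187 V.
V_in − V_rec = 0.000328125 V = 0.328 mV.

0.328 mV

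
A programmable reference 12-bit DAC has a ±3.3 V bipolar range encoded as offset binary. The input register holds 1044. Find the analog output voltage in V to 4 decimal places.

LSB = 6.6 V / 2^12 = 1.611 mV.
V_out = (−3.3) + 1044 × 0.00161133 V = -1.61777 V.

-1.6178 V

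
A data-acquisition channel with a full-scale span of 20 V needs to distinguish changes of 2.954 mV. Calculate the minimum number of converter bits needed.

13 bits

Number of steps required ≥ 20 V / 2.954 mV = 6770.48.
Need 2^N ≥ 6770.48; 2^12 = 4096, 2^13 = 8192.
Minimum N = 13.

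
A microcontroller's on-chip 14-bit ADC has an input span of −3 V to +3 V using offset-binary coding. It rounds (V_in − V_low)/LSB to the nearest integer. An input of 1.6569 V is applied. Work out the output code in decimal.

code 12716

Full-scale span = 6 V; LSB = 6/2^14 = 366.21 µV.
(1.6569 − (−3)) / 0.000366211 = 12716.442 LSBs.
Round → code 12716.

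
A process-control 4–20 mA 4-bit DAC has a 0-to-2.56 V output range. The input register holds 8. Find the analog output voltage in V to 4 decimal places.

LSB = 2.56 V / 2^4 = 160.000 mV.
V_out = 0 + 8 × 0.16 V = 1.28 V.

1.2800 V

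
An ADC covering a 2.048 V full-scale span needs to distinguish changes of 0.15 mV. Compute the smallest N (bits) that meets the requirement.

14 bits

Number of steps required ≥ 2.048 V / 0.15 mV = 13653.33.
Need 2^N ≥ 13653.33; 2^13 = 8192, 2^14 = 16384.
Minimum N = 14.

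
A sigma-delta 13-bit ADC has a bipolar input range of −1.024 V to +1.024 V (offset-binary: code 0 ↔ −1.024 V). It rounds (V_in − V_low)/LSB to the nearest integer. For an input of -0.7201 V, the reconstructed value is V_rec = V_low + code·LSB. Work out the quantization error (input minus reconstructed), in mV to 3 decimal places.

-0.100 mV

Step size: 2.048 V ÷ 2^13 = 250.00 µV.
(V_in − V_low)/LSB = (-0.7201 − (−1.024))/0.00025 = 1215.6000 → code 1216 (round).
Code 1216 maps back to (−1.024) + 1216×0.00025 V = -0.72 V.
Error = -0.7201 − (−0.72) = -0.0001 V = -0.100 mV.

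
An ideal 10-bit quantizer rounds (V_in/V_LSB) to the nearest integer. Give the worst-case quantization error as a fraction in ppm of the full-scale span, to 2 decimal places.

488.28 ppm

Rounding → worst-case error = ½ LSB = V_FS/2^11, so 1e+06/2048 = 488.281 ppm of full scale.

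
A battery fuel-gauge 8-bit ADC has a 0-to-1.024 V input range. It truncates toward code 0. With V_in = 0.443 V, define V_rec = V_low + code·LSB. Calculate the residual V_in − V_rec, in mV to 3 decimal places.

One LSB is 1.024 V / 256 = 4.000 mV.
(0.443 − 0)/0.004 = 110.7500; ⌊·⌋ gives code 110.
Code 110 maps back to 0 + 110×0.004 V = 0.44 V.
Difference: 0.003 V → 3.000 mV.

3.000 mV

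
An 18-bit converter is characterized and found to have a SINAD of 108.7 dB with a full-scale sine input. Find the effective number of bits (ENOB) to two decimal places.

ENOB = (SINAD − 1.76) / 6.02 = (108.7 − 1.76)/6.02 = 17.764.

17.76 bits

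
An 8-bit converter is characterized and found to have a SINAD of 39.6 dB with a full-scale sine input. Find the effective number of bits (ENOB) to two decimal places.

6.29 bits

ENOB = (SINAD − 1.76) / 6.02 = (39.6 − 1.76)/6.02 = 6.286.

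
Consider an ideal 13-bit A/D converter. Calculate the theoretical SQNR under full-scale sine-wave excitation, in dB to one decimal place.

SNR ≈ 6.02·N + 1.76 dB = 6.02·13 + 1.76 = 80.02 dB.

80.0 dB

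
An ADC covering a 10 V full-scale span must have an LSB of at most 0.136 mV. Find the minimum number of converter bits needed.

17 bits

Number of steps required ≥ 10 V / 0.136 mV = 73529.41.
Need 2^N ≥ 73529.41; 2^16 = 65536, 2^17 = 131072.
Minimum N = 17.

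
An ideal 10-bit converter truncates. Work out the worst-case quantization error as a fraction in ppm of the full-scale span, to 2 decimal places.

Truncating → worst-case error = 1 LSB = V_FS/2^10, so 1e+06/1024 = 976.562 ppm of full scale.

976.56 ppm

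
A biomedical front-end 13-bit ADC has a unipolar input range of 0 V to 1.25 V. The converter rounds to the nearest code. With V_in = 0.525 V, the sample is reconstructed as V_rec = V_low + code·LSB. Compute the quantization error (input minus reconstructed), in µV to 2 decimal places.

-54.93 µV

One LSB is 1.25 V / 8192 = 152.59 µV.
(0.525 − 0)/0.000152588 = 3440.6400; round gives code 3441.
Reconstructed: 0.52505493 V.
Difference: -5.49316e-05 V → -54.93 µV.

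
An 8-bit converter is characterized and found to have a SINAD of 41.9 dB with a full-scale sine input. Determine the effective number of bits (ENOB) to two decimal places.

ENOB = (SINAD − 1.76) / 6.02 = (41.9 − 1.76)/6.02 = 6.668.

6.67 bits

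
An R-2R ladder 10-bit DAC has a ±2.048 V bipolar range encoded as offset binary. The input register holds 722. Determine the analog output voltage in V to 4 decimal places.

LSB = 4.096 V / 2^10 = 4.000 mV.
V_out = (−2.048) + 722 × 0.004 V = 0.84 V.

0.8400 V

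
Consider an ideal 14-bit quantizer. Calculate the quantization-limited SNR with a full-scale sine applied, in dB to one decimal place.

86.0 dB

SNR ≈ 6.02·N + 1.76 dB = 6.02·14 + 1.76 = 86.04 dB.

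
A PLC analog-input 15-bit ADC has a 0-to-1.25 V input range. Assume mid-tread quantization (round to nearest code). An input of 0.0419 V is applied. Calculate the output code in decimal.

LSB = 1.25 V / 32768 = 38.15 µV.
(V_in − V_low)/LSB = (0.0419 − 0) / 3.8147e-05 = 1098.383.
Round → code 1098.

code 1098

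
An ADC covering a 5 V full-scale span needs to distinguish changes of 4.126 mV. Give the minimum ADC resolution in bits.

Number of steps required ≥ 5 V / 4.126 mV = 1211.83.
Need 2^N ≥ 1211.83; 2^10 = 1024, 2^11 = 2048.
Minimum N = 11.

11 bits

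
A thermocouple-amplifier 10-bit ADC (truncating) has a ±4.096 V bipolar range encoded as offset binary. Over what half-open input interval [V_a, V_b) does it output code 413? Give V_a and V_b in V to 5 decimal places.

[-0.79200 V, -0.78400 V)

LSB = 8.192/2^10 = 8.000 mV.
V_a = V_low + 413·LSB = -0.792 V; V_b = V_low + 414·LSB = -0.784 V.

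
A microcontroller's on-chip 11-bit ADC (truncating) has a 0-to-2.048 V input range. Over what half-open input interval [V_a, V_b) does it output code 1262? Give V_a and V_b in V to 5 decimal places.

LSB = 2.048/2^11 = 1.000 mV.
V_a = V_low + 1262·LSB = 1.262 V; V_b = V_low + 1263·LSB = 1.263 V.

[1.26200 V, 1.26300 V)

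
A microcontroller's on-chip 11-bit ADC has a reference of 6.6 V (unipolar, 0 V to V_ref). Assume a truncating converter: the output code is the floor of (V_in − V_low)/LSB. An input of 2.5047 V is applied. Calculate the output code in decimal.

code 777

With 2048 levels over 6.6 V, one step is 3.223 mV.
(2.5047 − 0) / 0.00322266 = 777.216 LSBs.
Floor → code 777.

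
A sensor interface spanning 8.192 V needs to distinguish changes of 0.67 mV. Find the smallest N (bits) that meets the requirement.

Number of steps required ≥ 8.192 V / 0.67 mV = 12226.87.
Need 2^N ≥ 12226.87; 2^13 = 8192, 2^14 = 16384.
Minimum N = 14.

14 bits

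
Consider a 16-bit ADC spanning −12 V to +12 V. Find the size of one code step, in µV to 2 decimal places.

366.21 µV

Full-scale span = 24 V.
LSB = 24 / 2^16 = 24 / 65536 = 0.000366211 V = 366.21 µV.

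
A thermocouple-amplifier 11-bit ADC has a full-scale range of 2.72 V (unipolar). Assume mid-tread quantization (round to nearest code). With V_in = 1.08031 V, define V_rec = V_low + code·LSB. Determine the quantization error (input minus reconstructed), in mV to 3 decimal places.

0.544 mV

One LSB is 2.72 V / 2048 = 1.328 mV.
Scaled input = 813.4099 LSBs, so code = 813.
Reconstructed: 1.0797656 V.
V_in − V_rec = 0.000544375 V = 0.544 mV.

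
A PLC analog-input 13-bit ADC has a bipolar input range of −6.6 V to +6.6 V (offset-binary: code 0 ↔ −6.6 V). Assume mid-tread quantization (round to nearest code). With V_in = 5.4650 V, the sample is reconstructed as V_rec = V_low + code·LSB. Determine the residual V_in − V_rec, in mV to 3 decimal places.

-0.625 mV

Step size: 13.2 V ÷ 2^13 = 1.611 mV.
Scaled input = 7487.6121 LSBs, so code = 7488.
V_rec = (−6.6) + 7488·0.00161133 = 5.465625 V.
V_in − V_rec = -0.000625 V = -0.625 mV.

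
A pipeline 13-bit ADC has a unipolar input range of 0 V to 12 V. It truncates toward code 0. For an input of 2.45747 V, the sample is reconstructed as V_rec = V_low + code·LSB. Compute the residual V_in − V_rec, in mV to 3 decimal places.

LSB = 12/2^13 = 1.465 mV.
(2.45747 − 0)/0.00146484 = 1677.6329; ⌊·⌋ gives code 1677.
Code 1677 maps back to 0 + 1677×0.00146484 V = 2.456543 V.
V_in − V_rec = 0.000927031 V = 0.927 mV.

0.927 mV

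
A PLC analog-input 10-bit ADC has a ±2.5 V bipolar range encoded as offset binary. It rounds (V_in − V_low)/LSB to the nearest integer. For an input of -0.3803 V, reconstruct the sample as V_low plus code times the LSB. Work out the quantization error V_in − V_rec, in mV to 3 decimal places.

Step size: 5 V ÷ 2^10 = 4.883 mV.
(-0.3803 − (−2.5))/0.00488281 = 434.1146; round gives code 434.
Code 434 maps back to (−2.5) + 434×0.00488281 V = -0.38085938 V.
V_in − V_rec = 0.000559375 V = 0.559 mV.

0.559 mV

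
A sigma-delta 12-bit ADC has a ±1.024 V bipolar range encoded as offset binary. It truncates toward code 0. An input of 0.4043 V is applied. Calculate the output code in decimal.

code 2856

Full-scale span = 2.048 V; LSB = 2.048/2^12 = 0.500 mV.
(0.4043 − (−1.024)) / 0.0005 = 2856.600 LSBs.
So the output code is 2856.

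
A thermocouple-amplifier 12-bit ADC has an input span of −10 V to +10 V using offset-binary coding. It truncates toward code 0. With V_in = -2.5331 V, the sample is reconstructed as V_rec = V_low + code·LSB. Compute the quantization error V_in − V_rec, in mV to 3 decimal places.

1.080 mV

Step size: 20 V ÷ 2^12 = 4.883 mV.
(-2.5331 − (−10))/0.00488281 = 1529.2211; ⌊·⌋ gives code 1529.
V_rec = (−10) + 1529·0.00488281 = -2.5341797 V.
V_in − V_rec = 0.00107969 V = 1.080 mV.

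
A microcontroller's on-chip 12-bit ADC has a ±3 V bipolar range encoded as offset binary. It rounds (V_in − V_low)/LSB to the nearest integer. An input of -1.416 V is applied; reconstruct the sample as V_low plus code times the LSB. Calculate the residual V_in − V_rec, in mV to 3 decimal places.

Step size: 6 V ÷ 2^12 = 1.465 mV.
Scaled input = 1081.3440 LSBs, so code = 1081.
Code 1081 maps back to (−3) + 1081×0.00146484 V = -1.4165039 V.
Difference: 0.000503906 V → 0.504 mV.

0.504 mV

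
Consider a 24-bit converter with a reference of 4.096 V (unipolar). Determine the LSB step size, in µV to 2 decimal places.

0.24 µV

Full-scale span = 4.096 V.
LSB = 4.096 / 2^24 = 4.096 / 16777216 = 2.44141e-07 V = 0.24 µV.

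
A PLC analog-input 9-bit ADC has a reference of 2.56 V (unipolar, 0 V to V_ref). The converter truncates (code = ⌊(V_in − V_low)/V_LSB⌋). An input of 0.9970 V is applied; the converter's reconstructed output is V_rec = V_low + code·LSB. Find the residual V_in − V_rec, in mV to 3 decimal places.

One LSB is 2.56 V / 512 = 5.000 mV.
(0.9970 − 0)/0.005 = 199.4000; ⌊·⌋ gives code 199.
Code 199 maps back to 0 + 199×0.005 V = 0.995 V.
Error = 0.9970 − 0.995 = 0.002 V = 2.000 mV.

2.000 mV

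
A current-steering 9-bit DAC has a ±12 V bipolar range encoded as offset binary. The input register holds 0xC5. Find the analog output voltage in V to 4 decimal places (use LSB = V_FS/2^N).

-2.7656 V

LSB = 24 V / 2^9 = 46.875 mV.
Code 0xC5 = 197 decimal.
V_out = (−12) + 197 × 0.046875 V = -2.76562 V.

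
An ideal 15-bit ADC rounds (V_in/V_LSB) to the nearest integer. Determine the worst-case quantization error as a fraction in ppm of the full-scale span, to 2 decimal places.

15.26 ppm

Rounding → worst-case error = ½ LSB = V_FS/2^16, so 1e+06/65536 = 15.2588 ppm of full scale.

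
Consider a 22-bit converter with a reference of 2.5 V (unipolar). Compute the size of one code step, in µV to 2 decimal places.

Full-scale span = 2.5 V.
LSB = 2.5 / 2^22 = 2.5 / 4194304 = 5.96046e-07 V = 0.60 µV.

0.60 µV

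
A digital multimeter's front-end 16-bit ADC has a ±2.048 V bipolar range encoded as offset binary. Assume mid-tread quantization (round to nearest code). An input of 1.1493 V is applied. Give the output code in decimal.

code 51157

With 65536 levels over 4.096 V, one step is 62.50 µV.
(1.1493 − (−2.048)) / 6.25e-05 = 51156.800 LSBs.
So the output code is 51157.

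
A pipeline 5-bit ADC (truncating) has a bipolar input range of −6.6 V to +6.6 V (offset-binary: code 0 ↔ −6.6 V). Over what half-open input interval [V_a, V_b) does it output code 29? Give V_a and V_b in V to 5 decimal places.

[5.36250 V, 5.77500 V)

LSB = 13.2/2^5 = 412.500 mV.
V_a = V_low + 29·LSB = 5.3625 V; V_b = V_low + 30·LSB = 5.775 V.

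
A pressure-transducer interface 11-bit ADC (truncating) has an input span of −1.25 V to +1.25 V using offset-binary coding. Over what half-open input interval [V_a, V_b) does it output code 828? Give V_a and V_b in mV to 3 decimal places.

[-239.258 mV, -238.037 mV)

LSB = 2.5/2^11 = 1.221 mV.
V_a = V_low + 828·LSB = -0.239258 V; V_b = V_low + 829·LSB = -0.238037 V.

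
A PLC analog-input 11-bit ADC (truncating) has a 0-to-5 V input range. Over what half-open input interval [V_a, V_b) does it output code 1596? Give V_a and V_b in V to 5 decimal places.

[3.89648 V, 3.89893 V)

LSB = 5/2^11 = 2.441 mV.
V_a = V_low + 1596·LSB = 3.89648 V; V_b = V_low + 1597·LSB = 3.89893 V.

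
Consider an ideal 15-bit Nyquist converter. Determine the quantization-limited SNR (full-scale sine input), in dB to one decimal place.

92.1 dB

SNR ≈ 6.02·N + 1.76 dB = 6.02·15 + 1.76 = 92.06 dB.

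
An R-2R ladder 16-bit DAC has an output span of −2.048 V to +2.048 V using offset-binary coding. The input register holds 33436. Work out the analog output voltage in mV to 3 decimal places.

41.750 mV

LSB = 4.096 V / 2^16 = 62.50 µV.
V_out = (−2.048) + 33436 × 6.25e-05 V = 0.04175 V.
= 41.750 mV.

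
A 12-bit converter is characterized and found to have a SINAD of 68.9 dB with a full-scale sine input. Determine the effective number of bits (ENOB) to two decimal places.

11.15 bits

ENOB = (SINAD − 1.76) / 6.02 = (68.9 − 1.76)/6.02 = 11.153.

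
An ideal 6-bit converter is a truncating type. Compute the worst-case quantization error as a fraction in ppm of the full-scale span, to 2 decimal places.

15625.00 ppm

Truncating → worst-case error = 1 LSB = V_FS/2^6, so 1e+06/64 = 15625 ppm of full scale.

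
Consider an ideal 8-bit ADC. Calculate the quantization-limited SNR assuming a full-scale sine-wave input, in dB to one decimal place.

49.9 dB

SNR ≈ 6.02·N + 1.76 dB = 6.02·8 + 1.76 = 49.92 dB.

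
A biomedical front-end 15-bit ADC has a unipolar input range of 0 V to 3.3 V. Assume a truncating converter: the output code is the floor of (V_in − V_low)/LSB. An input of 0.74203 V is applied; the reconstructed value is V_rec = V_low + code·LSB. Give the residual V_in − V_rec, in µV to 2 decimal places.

13.40 µV

LSB = 3.3/2^15 = 100.71 µV.
(0.74203 − 0)/0.000100708 = 7368.1330; ⌊·⌋ gives code 7368.
V_rec = 0 + 7368·0.000100708 = 0.7420166 V.
Error = 0.74203 − 0.7420166 = 1.33984e-05 V = 13.40 µV.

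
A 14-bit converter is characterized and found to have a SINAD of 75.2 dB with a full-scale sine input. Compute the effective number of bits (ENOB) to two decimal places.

12.20 bits

ENOB = (SINAD − 1.76) / 6.02 = (75.2 − 1.76)/6.02 = 12.199.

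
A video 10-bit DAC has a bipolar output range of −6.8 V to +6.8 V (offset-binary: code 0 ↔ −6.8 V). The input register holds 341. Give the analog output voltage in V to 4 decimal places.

-2.2711 V

LSB = 13.6 V / 2^10 = 13.281 mV.
V_out = (−6.8) + 341 × 0.0132812 V = -2.27109 V.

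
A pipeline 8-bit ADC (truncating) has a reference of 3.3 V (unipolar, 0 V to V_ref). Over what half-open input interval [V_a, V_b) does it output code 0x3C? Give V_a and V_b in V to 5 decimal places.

LSB = 3.3/2^8 = 12.891 mV.
Code 0x3C = 60 decimal.
V_a = V_low + 60·LSB = 0.773438 V; V_b = V_low + 61·LSB = 0.786328 V.

[0.77344 V, 0.78633 V)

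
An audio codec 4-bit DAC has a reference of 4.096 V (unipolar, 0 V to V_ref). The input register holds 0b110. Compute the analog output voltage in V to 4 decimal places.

LSB = 4.096 V / 2^4 = 256.000 mV.
Code 0b110 = 6 decimal.
V_out = 0 + 6 × 0.256 V = 1.536 V.

1.5360 V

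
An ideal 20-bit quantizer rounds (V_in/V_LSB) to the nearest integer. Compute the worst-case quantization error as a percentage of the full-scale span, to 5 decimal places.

Rounding → worst-case error = ½ LSB = V_FS/2^21, so 100/2097152 = 4.76837e-05 % of full scale.

0.00005 %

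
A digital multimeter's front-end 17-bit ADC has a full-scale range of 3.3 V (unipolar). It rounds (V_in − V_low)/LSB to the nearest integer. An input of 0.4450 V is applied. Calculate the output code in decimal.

Full-scale span = 3.3 V; LSB = 3.3/2^17 = 25.18 µV.
(0.4450 − 0) / 2.5177e-05 = 17674.861 LSBs.
round(17674.861) = 17675.

code 17675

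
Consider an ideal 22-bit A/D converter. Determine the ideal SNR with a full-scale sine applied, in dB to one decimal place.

SNR ≈ 6.02·N + 1.76 dB = 6.02·22 + 1.76 = 134.20 dB.

134.2 dB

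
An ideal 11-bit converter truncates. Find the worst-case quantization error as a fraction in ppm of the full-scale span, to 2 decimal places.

488.28 ppm

Truncating → worst-case error = 1 LSB = V_FS/2^11, so 1e+06/2048 = 488.281 ppm of full scale.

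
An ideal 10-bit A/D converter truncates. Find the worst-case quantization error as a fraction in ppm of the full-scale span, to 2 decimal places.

976.56 ppm

Truncating → worst-case error = 1 LSB = V_FS/2^10, so 1e+06/1024 = 976.562 ppm of full scale.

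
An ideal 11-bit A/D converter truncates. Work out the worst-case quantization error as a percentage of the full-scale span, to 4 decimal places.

0.0488 %

Truncating → worst-case error = 1 LSB = V_FS/2^11, so 100/2048 = 0.0488281 % of full scale.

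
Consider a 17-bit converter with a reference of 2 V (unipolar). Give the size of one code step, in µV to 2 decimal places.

Full-scale span = 2 V.
LSB = 2 / 2^17 = 2 / 131072 = 1.52588e-05 V = 15.26 µV.

15.26 µV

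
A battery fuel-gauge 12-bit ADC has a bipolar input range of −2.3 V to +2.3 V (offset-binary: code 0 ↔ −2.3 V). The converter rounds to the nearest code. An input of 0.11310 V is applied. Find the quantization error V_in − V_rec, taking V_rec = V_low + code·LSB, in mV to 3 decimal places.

-0.328 mV

One LSB is 4.6 V / 4096 = 1.123 mV.
(0.11310 − (−2.3))/0.00112305 = 2148.7082; round gives code 2149.
Reconstructed: 0.11342773 V.
V_in − V_rec = -0.000327734 V = -0.328 mV.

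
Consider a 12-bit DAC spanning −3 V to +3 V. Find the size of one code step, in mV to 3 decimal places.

Full-scale span = 6 V.
LSB = 6 / 2^12 = 6 / 4096 = 0.00146484 V = 1.465 mV.

1.465 mV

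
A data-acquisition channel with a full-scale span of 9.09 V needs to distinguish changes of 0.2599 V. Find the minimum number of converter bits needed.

Number of steps required ≥ 9.09 V / 0.2599 V = 34.97.
Need 2^N ≥ 34.97; 2^5 = 32, 2^6 = 64.
Minimum N = 6.

6 bits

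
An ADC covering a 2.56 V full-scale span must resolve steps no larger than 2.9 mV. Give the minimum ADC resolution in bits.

Number of steps required ≥ 2.56 V / 2.9 mV = 882.76.
Need 2^N ≥ 882.76; 2^9 = 512, 2^10 = 1024.
Minimum N = 10.

10 bits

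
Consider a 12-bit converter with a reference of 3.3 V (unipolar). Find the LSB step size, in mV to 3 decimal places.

Full-scale span = 3.3 V.
LSB = 3.3 / 2^12 = 3.3 / 4096 = 0.000805664 V = 0.806 mV.

0.806 mV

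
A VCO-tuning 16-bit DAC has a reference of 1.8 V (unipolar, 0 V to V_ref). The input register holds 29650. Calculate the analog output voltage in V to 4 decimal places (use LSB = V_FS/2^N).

0.8144 V

LSB = 1.8 V / 2^16 = 27.47 µV.
V_out = 0 + 29650 × 2.74658e-05 V = 0.814362 V.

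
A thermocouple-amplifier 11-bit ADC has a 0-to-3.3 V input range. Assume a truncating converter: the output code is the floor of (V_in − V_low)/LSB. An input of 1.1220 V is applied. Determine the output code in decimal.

With 2048 levels over 3.3 V, one step is 1.611 mV.
(V_in − V_low)/LSB = (1.1220 − 0) / 0.00161133 = 696.320.
⌊·⌋(696.320) = 696.

code 696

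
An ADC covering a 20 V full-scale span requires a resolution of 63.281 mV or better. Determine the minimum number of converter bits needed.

Number of steps required ≥ 20 V / 63.281 mV = 316.05.
Need 2^N ≥ 316.05; 2^8 = 256, 2^9 = 512.
Minimum N = 9.

9 bits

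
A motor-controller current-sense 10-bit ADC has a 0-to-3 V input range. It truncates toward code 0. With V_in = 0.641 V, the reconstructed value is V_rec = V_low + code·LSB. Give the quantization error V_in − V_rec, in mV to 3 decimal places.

Step size: 3 V ÷ 2^10 = 2.930 mV.
(V_in − V_low)/LSB = (0.641 − 0)/0.00292969 = 218.7947 → code 218 (floor).
Code 218 maps back to 0 + 218×0.00292969 V = 0.63867188 V.
Difference: 0.00232812 V → 2.328 mV.

2.328 mV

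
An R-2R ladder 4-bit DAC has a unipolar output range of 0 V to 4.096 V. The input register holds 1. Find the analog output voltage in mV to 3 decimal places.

256.000 mV

LSB = 4.096 V / 2^4 = 256.000 mV.
V_out = 0 + 1 × 0.256 V = 0.256 V.
= 256.000 mV.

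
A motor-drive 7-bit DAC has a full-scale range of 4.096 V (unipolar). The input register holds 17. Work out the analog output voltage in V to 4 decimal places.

LSB = 4.096 V / 2^7 = 32.000 mV.
V_out = 0 + 17 × 0.032 V = 0.544 V.

0.5440 V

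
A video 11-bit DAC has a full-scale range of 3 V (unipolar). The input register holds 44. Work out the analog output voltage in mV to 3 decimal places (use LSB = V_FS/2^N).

64.453 mV

LSB = 3 V / 2^11 = 1.465 mV.
V_out = 0 + 44 × 0.00146484 V = 0.0644531 V.
= 64.453 mV.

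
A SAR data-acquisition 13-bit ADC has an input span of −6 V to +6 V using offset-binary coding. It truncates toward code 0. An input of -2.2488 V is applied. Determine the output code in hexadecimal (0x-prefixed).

code 0xA00 (decimal 2560)

Full-scale span = 12 V; LSB = 12/2^13 = 1.465 mV.
(-2.2488 − (−6)) / 0.00146484 = 2560.819 LSBs.
Floor → code 2560.
In hexadecimal (0x-prefixed): 0xA00.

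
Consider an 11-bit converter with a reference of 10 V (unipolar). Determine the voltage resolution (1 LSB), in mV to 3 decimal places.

Full-scale span = 10 V.
LSB = 10 / 2^11 = 10 / 2048 = 0.00488281 V = 4.883 mV.

4.883 mV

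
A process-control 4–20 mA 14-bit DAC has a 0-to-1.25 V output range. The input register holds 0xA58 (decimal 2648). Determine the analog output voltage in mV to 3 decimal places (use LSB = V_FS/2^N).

LSB = 1.25 V / 2^14 = 76.29 µV.
Code 0xA58 = 2648 decimal.
V_out = 0 + 2648 × 7.62939e-05 V = 0.202026 V.
= 202.026 mV.

202.026 mV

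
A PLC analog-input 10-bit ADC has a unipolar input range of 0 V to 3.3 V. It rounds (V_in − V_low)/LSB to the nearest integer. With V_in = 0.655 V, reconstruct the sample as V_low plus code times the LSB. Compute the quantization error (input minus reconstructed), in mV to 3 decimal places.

One LSB is 3.3 V / 1024 = 3.223 mV.
Scaled input = 203.2485 LSBs, so code = 203.
V_rec = 0 + 203·0.00322266 = 0.65419922 V.
Error = 0.655 − 0.65419922 = 0.000800781 V = 0.801 mV.

0.801 mV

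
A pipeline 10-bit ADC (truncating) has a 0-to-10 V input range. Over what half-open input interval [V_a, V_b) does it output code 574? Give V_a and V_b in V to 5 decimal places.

LSB = 10/2^10 = 9.766 mV.
V_a = V_low + 574·LSB = 5.60547 V; V_b = V_low + 575·LSB = 5.61523 V.

[5.60547 V, 5.61523 V)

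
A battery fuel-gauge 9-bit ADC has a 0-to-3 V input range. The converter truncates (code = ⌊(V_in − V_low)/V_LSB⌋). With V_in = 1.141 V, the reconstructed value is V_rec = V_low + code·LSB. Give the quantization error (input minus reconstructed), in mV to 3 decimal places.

LSB = 3/2^9 = 5.859 mV.
(V_in − V_low)/LSB = (1.141 − 0)/0.00585938 = 194.7307 → code 194 (floor).
Code 194 maps back to 0 + 194×0.00585938 V = 1.1367188 V.
Difference: 0.00428125 V → 4.281 mV.

4.281 mV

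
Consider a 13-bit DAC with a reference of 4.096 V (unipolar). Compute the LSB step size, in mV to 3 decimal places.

0.500 mV

Full-scale span = 4.096 V.
LSB = 4.096 / 2^13 = 4.096 / 8192 = 0.0005 V = 0.500 mV.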